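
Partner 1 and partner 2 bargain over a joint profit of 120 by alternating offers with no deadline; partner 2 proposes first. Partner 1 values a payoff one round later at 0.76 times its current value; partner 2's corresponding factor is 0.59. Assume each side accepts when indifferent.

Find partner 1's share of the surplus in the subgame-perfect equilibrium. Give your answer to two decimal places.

67.79

In a stationary SPE each proposer offers the other exactly their discounted continuation value.
If partner 2 keeps x when proposing and partner 1 keeps y when proposing, then x = 120 − 0.76y and y = 120 − 0.59x.
Solving: x = 120(1 − 0.76) / (1 − 0.59·0.76) = 28.8 / 0.5516 ≈ 52.2117.
Partner 1 gets 120 − 52.2117 ≈ 67.7883.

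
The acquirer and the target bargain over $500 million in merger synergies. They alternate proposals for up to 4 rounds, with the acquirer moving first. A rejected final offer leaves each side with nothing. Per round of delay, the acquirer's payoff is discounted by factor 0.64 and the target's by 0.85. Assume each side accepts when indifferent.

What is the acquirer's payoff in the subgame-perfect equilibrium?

Solve by backward induction from round 4.
Round 4 (the target proposes): rejection yields 0 for the acquirer; the target offers 0 and keeps 500.
Round 3 (the acquirer proposes): the target can get 500 next round, worth 0.85 × 500 = 425 now. The acquirer offers 425 and keeps 500 − 425 = 75.
Round 2 (the target proposes): the acquirer can get 75 next round, worth 0.64 × 75 = 48 now. The target offers 48 and keeps 500 − 48 = 452.
Round 1 (the acquirer proposes): the target can get 452 next round, worth 0.85 × 452 = 384.2 now. The acquirer offers 384.2 and keeps 500 − 384.2 = 115.8.

115.8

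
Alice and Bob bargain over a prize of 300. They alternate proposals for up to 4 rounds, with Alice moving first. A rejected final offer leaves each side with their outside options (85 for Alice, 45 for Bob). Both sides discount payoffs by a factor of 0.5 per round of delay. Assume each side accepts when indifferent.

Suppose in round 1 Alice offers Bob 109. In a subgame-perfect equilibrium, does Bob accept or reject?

Work out Bob's continuation value if the offer is rejected.
Round 4 (Bob proposes): Alice gets 85 if talks fail, so Bob offers 85 and keeps 215.
Round 3 (Alice proposes): Bob can get 215 next round, worth 0.5 × 215 = 107.5 now. Alice offers 107.5 and keeps 300 − 107.5 = 192.5.
Round 2 (Bob proposes): Alice can get 192.5 next round, worth 0.5 × 192.5 = 96.25 now. Bob offers 96.25 and keeps 300 − 96.25 = 203.75.
So by rejecting in round 1, Bob gets 203.75 next round, worth 0.5 × 203.75 = 101.875 now.
Offer 109 ≥ 101.875, so Bob accepts.

Accept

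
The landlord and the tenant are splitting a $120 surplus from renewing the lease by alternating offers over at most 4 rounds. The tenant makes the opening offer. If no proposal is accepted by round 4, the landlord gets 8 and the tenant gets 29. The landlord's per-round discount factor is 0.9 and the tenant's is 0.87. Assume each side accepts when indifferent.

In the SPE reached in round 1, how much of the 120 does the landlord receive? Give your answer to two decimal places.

78.17

Solve by backward induction from round 4.
Round 4 (the landlord proposes): the tenant gets 29 if talks fail, so the landlord offers 29 and keeps 91.
Round 3 (the tenant proposes): the landlord can get 91 next round, worth 0.9 × 91 = 81.9 now. The tenant offers 81.9 and keeps 120 − 81.9 = 38.1.
Round 2 (the landlord proposes): the tenant can get 38.1 next round, worth 0.87 × 38.1 = 33.147 now; the landlord offers that and keeps 86.853.
Round 1 (the tenant proposes): the landlord can get 86.853 next round, worth 0.9 × 86.853 = 78.1677 now, so the tenant offers 78.1677, keeping 41.8323.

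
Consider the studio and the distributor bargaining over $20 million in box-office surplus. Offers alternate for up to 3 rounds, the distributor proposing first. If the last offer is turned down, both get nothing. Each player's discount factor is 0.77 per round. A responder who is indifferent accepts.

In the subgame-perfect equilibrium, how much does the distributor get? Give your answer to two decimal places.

Round 3 (the distributor proposes): the studio will accept anything ≥ 0, so the distributor offers 0 and keeps 20.
Round 2 (the studio proposes): the distributor can get 20 next round, worth 0.77 × 20 = 15.4 now; the studio offers that and keeps 4.6.
Round 1 (the distributor proposes): the studio can get 4.6 next round, worth 0.77 × 4.6 = 3.542 now; the distributor offers that and keeps 16.458.

16.46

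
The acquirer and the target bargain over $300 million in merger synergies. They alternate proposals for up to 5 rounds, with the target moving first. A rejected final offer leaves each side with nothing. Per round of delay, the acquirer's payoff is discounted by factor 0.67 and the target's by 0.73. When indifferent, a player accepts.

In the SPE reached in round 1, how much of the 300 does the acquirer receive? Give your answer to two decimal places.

Round 5 (the target proposes): the acquirer will accept anything ≥ 0, so the target offers 0 and keeps 300.
Round 4 (the acquirer proposes): the target can get 300 next round, worth 0.73 × 300 = 219 now, so the acquirer offers 219, keeping 81.
Round 3 (the target proposes): the acquirer can get 81 next round, worth 0.67 × 81 = 54.27 now, so the target offers 54.27, keeping 245.73.
Round 2 (the acquirer proposes): the target can get 245.73 next round, worth 0.73 × 245.73 = 179.3829 now; the acquirer offers that and keeps 120.6171.
Round 1 (the target proposes): the acquirer can get 120.6171 next round, worth 0.67 × 120.6171 = 80.813457 now, so the target offers 80.813457, keeping 219.186543.

80.81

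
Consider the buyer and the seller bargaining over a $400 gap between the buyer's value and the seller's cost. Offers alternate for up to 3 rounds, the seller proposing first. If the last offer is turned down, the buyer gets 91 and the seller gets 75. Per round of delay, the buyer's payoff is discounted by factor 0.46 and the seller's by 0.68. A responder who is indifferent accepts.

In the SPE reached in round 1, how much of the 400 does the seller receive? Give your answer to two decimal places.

312.66

Round 3 (the seller proposes): the buyer gets 91 if talks fail, so the seller offers 91 and keeps 309.
Round 2 (the buyer proposes): the seller can get 309 next round, worth 0.68 × 309 = 210.12 now. The buyer offers 210.12 and keeps 400 − 210.12 = 189.88.
Round 1 (the seller proposes): the buyer can get 189.88 next round, worth 0.46 × 189.88 = 87.3448 now. The seller offers 87.3448 and keeps 400 − 87.3448 = 312.6552.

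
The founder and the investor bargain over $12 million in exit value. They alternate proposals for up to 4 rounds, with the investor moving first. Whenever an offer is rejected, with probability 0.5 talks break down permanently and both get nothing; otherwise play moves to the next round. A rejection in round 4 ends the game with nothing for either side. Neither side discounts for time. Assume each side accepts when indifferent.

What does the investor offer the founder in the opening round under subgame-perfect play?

Round 4 (the founder proposes): rejection yields 0 for the investor; the founder offers 0 and keeps 12.
Round 3 (the investor proposes): rejecting gives the founder an expected 0.5 × 12 = 6, so the investor offers 6, keeping 6.
Round 2 (the founder proposes): rejecting gives the investor an expected 0.5 × 6 = 3, so the founder offers 3, keeping 9.
Round 1 (the investor proposes): rejecting gives the founder an expected 0.5 × 9 = 4.5; the investor offers that and keeps 7.5.

4.5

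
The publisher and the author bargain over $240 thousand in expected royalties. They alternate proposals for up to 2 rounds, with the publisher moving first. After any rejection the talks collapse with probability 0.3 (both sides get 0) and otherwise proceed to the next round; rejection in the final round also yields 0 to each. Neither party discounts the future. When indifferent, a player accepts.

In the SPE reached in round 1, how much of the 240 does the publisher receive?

Round 2 (the author proposes): rejection yields 0 for the publisher; the author offers 0 and keeps 240.
Round 1 (the publisher proposes): rejecting gives the author an expected 0.7 × 240 = 168. The publisher offers 168 and keeps 240 − 168 = 72.

72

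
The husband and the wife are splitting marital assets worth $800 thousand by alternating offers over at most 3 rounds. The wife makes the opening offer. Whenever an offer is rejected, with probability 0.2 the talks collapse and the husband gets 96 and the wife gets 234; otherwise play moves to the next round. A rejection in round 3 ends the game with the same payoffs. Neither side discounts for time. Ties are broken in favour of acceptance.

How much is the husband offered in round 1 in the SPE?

171.2

Round 3 (the wife proposes): the husband gets 96 if talks fail, so the wife offers 96 and keeps 704.
Round 2 (the husband proposes): rejecting gives the wife an expected 0.8 × 704 + 0.2 × 234 = 610, so the husband offers 610, keeping 190.
Round 1 (the wife proposes): rejecting gives the husband an expected 0.8 × 190 + 0.2 × 96 = 171.2; the wife offers that and keeps 628.8.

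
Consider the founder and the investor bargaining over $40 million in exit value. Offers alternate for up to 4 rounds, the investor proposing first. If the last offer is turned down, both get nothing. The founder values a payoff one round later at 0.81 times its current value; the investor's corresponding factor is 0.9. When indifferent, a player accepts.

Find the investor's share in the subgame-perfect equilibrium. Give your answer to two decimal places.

Round 4 (the founder proposes): the investor will accept anything ≥ 0, so the founder offers 0 and keeps 40.
Round 3 (the investor proposes): the founder can get 40 next round, worth 0.81 × 40 = 32.4 now. The investor offers 32.4 and keeps 40 − 32.4 = 7.6.
Round 2 (the founder proposes): the investor can get 7.6 next round, worth 0.9 × 7.6 = 6.84 now, so the founder offers 6.84, keeping 33.16.
Round 1 (the investor proposes): the founder can get 33.16 next round, worth 0.81 × 33.16 = 26.8596 now; the investor offers that and keeps 13.1404.

13.14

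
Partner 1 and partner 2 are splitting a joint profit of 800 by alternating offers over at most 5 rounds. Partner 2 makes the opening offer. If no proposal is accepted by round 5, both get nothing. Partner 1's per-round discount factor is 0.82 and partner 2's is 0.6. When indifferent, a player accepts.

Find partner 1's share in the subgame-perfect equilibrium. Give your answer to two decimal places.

Round 5 (partner 2 proposes): rejection yields 0 for partner 1; partner 2 offers 0 and keeps 800.
Round 4 (partner 1 proposes): partner 2 can get 800 next round, worth 0.6 × 800 = 480 now. Partner 1 offers 480 and keeps 800 − 480 = 320.
Round 3 (partner 2 proposes): partner 1 can get 320 next round, worth 0.82 × 320 = 262.4 now, so partner 2 offers 262.4, keeping 537.6.
Round 2 (partner 1 proposes): partner 2 can get 537.6 next round, worth 0.6 × 537.6 = 322.56 now; partner 1 offers that and keeps 477.44.
Round 1 (partner 2 proposes): partner 1 can get 477.44 next round, worth 0.82 × 477.44 = 391.5008 now. Partner 2 offers 391.5008 and keeps 800 − 391.5008 = 408.4992.

391.50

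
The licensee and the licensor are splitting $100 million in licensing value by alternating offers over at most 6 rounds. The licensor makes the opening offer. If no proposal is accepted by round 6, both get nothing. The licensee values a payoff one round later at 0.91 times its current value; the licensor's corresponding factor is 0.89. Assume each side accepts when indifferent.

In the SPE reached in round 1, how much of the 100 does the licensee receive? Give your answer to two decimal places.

Solve by backward induction from round 6.
Round 6 (the licensee proposes): the licensor will accept anything ≥ 0, so the licensee offers 0 and keeps 100.
Round 5 (the licensor proposes): the licensee can get 100 next round, worth 0.91 × 100 = 91 now, so the licensor offers 91, keeping 9.
Round 4 (the licensee proposes): the licensor can get 9 next round, worth 0.89 × 9 = 8.01 now, so the licensee offers 8.01, keeping 91.99.
Round 3 (the licensor proposes): the licensee can get 91.99 next round, worth 0.91 × 91.99 = 83.7109 now, so the licensor offers 83.7109, keeping 16.2891.
Round 2 (the licensee proposes): the licensor can get 16.2891 next round, worth 0.89 × 16.2891 = 14.497299 now; the licensee offers that and keeps 85.502701.
Round 1 (the licensor proposes): the licensee can get 85.502701 next round, worth 0.91 × 85.502701 = 77.80745791 now. The licensor offers 77.80745791 and keeps 100 − 77.80745791 = 22.19254209.

77.81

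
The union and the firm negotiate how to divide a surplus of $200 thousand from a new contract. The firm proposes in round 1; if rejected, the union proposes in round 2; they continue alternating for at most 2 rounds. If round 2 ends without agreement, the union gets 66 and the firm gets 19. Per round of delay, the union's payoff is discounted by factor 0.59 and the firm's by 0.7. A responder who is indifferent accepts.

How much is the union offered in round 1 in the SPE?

Work backward from the last round.
Round 2 (the union proposes): the firm gets 19 if talks fail, so the union offers 19 and keeps 181.
Round 1 (the firm proposes): the union can get 181 next round, worth 0.59 × 181 = 106.79 now, so the firm offers 106.79, keeping 93.21.

106.79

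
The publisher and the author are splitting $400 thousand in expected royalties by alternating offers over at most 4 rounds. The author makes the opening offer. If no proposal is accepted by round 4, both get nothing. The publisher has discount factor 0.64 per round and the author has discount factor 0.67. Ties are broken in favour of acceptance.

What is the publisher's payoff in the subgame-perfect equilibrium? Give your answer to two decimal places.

194.25

Solve by backward induction from round 4.
Round 4 (the publisher proposes): the author will accept anything ≥ 0, so the publisher offers 0 and keeps 400.
Round 3 (the author proposes): the publisher can get 400 next round, worth 0.64 × 400 = 256 now; the author offers that and keeps 144.
Round 2 (the publisher proposes): the author can get 144 next round, worth 0.67 × 144 = 96.48 now, so the publisher offers 96.48, keeping 303.52.
Round 1 (the author proposes): the publisher can get 303.52 next round, worth 0.64 × 303.52 = 194.2528 now. The author offers 194.2528 and keeps 400 − 194.2528 = 205.7472.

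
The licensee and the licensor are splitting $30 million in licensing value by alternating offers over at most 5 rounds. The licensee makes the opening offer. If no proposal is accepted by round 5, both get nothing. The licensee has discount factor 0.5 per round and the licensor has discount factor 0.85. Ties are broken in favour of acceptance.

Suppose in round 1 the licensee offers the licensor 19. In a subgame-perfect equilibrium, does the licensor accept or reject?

Accept

Round 5 (the licensee proposes): the licensor will accept anything ≥ 0, so the licensee offers 0 and keeps 30.
Round 4 (the licensor proposes): the licensee can get 30 next round, worth 0.5 × 30 = 15 now, so the licensor offers 15, keeping 15.
Round 3 (the licensee proposes): the licensor can get 15 next round, worth 0.85 × 15 = 12.75 now; the licensee offers that and keeps 17.25.
Round 2 (the licensor proposes): the licensee can get 17.25 next round, worth 0.5 × 17.25 = 8.625 now; the licensor offers that and keeps 21.375.
So by rejecting in round 1, the licensor gets 21.375 next round, worth 0.85 × 21.375 = 18.16875 now.
Offer 19 ≥ 18.16875, so the licensor accepts.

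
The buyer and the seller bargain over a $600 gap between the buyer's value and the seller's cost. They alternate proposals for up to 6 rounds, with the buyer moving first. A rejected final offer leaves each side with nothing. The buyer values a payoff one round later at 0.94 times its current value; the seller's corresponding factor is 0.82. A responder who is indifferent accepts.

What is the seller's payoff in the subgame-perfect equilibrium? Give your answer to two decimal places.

344.59

Round 6 (the seller proposes): rejection yields 0 for the buyer; the seller offers 0 and keeps 600.
Round 5 (the buyer proposes): the seller can get 600 next round, worth 0.82 × 600 = 492 now, so the buyer offers 492, keeping 108.
Round 4 (the seller proposes): the buyer can get 108 next round, worth 0.94 × 108 = 101.52 now, so the seller offers 101.52, keeping 498.48.
Round 3 (the buyer proposes): the seller can get 498.48 next round, worth 0.82 × 498.48 = 408.7536 now; the buyer offers that and keeps 191.2464.
Round 2 (the seller proposes): the buyer can get 191.2464 next round, worth 0.94 × 191.2464 = 179.771616 now. The seller offers 179.771616 and keeps 600 − 179.771616 = 420.228384.
Round 1 (the buyer proposes): the seller can get 420.228384 next round, worth 0.82 × 420.228384 = 344.58727488 now, so the buyer offers 344.58727488, keeping 255.41272512.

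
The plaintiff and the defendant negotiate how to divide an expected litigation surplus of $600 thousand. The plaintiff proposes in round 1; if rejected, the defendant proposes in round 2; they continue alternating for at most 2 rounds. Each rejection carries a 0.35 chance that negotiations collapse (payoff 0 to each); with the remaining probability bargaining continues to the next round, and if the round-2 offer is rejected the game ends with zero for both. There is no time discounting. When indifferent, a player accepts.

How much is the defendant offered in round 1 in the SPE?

By backward induction:
Round 2 (the defendant proposes): rejection yields 0 for the plaintiff; the defendant offers 0 and keeps 600.
Round 1 (the plaintiff proposes): rejecting gives the defendant an expected 0.65 × 600 = 390, so the plaintiff offers 390, keeping 210.

390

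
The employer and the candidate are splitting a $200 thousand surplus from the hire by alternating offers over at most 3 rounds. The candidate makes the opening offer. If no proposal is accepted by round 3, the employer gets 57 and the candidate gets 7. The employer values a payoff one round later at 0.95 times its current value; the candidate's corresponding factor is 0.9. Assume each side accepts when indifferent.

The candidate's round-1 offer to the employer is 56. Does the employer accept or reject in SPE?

Reject

Round 3 (the candidate proposes): the employer gets 57 if talks fail, so the candidate offers 57 and keeps 143.
Round 2 (the employer proposes): the candidate can get 143 next round, worth 0.9 × 143 = 128.7 now, so the employer offers 128.7, keeping 71.3.
So by rejecting in round 1, the employer gets 71.3 next round, worth 0.95 × 71.3 = 67.735 now.
Offer 56 < 67.735, so the employer rejects.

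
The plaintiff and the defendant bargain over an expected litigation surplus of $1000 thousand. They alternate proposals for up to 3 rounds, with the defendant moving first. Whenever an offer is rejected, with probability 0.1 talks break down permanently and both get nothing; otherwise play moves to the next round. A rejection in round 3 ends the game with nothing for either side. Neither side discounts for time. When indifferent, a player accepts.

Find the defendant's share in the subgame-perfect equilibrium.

910

Round 3 (the defendant proposes): the plaintiff will accept anything ≥ 0, so the defendant offers 0 and keeps 1000.
Round 2 (the plaintiff proposes): rejecting gives the defendant an expected 0.9 × 1000 = 900; the plaintiff offers that and keeps 100.
Round 1 (the defendant proposes): rejecting gives the plaintiff an expected 0.9 × 100 = 90. The defendant offers 90 and keeps 1000 − 90 = 910.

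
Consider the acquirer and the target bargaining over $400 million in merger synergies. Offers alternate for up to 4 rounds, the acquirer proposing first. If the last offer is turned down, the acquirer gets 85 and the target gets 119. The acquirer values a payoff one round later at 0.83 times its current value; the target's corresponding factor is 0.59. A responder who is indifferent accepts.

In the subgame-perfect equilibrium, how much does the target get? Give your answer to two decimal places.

131.13

Round 4 (the target proposes): the acquirer gets 85 if talks fail, so the target offers 85 and keeps 315.
Round 3 (the acquirer proposes): the target can get 315 next round, worth 0.59 × 315 = 185.85 now, so the acquirer offers 185.85, keeping 214.15.
Round 2 (the target proposes): the acquirer can get 214.15 next round, worth 0.83 × 214.15 = 177.7445 now, so the target offers 177.7445, keeping 222.2555.
Round 1 (the acquirer proposes): the target can get 222.2555 next round, worth 0.59 × 222.2555 = 131.130745 now; the acquirer offers that and keeps 268.869255.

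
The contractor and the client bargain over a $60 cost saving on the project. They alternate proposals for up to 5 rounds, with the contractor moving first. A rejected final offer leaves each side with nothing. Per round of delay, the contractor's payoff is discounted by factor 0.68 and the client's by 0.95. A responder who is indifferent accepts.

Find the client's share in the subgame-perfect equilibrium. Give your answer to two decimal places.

30.02

Round 5 (the contractor proposes): the client will accept anything ≥ 0, so the contractor offers 0 and keeps 60.
Round 4 (the client proposes): the contractor can get 60 next round, worth 0.68 × 60 = 40.8 now, so the client offers 40.8, keeping 19.2.
Round 3 (the contractor proposes): the client can get 19.2 next round, worth 0.95 × 19.2 = 18.24 now. The contractor offers 18.24 and keeps 60 − 18.24 = 41.76.
Round 2 (the client proposes): the contractor can get 41.76 next round, worth 0.68 × 41.76 = 28.3968 now, so the client offers 28.3968, keeping 31.6032.
Round 1 (the contractor proposes): the client can get 31.6032 next round, worth 0.95 × 31.6032 = 30.02304 now. The contractor offers 30.02304 and keeps 60 − 30.02304 = 29.97696.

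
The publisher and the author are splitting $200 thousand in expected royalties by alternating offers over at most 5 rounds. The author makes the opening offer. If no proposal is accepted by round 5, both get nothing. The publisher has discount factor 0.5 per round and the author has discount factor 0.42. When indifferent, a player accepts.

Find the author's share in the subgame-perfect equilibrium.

129.82

By backward induction:
Round 5 (the author proposes): rejection yields 0 for the publisher; the author offers 0 and keeps 200.
Round 4 (the publisher proposes): the author can get 200 next round, worth 0.42 × 200 = 84 now; the publisher offers that and keeps 116.
Round 3 (the author proposes): the publisher can get 116 next round, worth 0.5 × 116 = 58 now, so the author offers 58, keeping 142.
Round 2 (the publisher proposes): the author can get 142 next round, worth 0.42 × 142 = 59.64 now. The publisher offers 59.64 and keeps 200 − 59.64 = 140.36.
Round 1 (the author proposes): the publisher can get 140.36 next round, worth 0.5 × 140.36 = 70.18 now. The author offers 70.18 and keeps 200 − 70.18 = 129.82.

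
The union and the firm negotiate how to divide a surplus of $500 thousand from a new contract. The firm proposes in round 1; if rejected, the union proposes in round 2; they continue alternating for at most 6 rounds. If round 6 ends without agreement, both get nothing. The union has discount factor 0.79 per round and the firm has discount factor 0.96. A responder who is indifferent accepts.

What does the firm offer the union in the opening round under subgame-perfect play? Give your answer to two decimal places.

254.98

Round 6 (the union proposes): the firm will accept anything ≥ 0, so the union offers 0 and keeps 500.
Round 5 (the firm proposes): the union can get 500 next round, worth 0.79 × 500 = 395 now, so the firm offers 395, keeping 105.
Round 4 (the union proposes): the firm can get 105 next round, worth 0.96 × 105 = 100.8 now. The union offers 100.8 and keeps 500 − 100.8 = 399.2.
Round 3 (the firm proposes): the union can get 399.2 next round, worth 0.79 × 399.2 = 315.368 now; the firm offers that and keeps 184.632.
Round 2 (the union proposes): the firm can get 184.632 next round, worth 0.96 × 184.632 = 177.24672 now; the union offers that and keeps 322.75328.
Round 1 (the firm proposes): the union can get 322.75328 next round, worth 0.79 × 322.75328 = 254.9750912 now. The firm offers 254.9750912 and keeps 500 − 254.9750912 = 245.0249088.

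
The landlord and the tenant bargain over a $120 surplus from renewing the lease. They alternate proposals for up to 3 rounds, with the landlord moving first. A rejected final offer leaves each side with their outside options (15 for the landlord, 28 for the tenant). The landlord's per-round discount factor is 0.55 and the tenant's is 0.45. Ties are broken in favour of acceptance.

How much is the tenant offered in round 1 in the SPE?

31.23

Solve by backward induction from round 3.
Round 3 (the landlord proposes): the tenant gets 28 if talks fail, so the landlord offers 28 and keeps 92.
Round 2 (the tenant proposes): the landlord can get 92 next round, worth 0.55 × 92 = 50.6 now; the tenant offers that and keeps 69.4.
Round 1 (the landlord proposes): the tenant can get 69.4 next round, worth 0.45 × 69.4 = 31.23 now. The landlord offers 31.23 and keeps 120 − 31.23 = 88.77.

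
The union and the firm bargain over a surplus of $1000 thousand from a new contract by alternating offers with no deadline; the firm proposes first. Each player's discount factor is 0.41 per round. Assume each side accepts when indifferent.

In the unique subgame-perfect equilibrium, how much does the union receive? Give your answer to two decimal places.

Let x be the firm's share when the firm proposes and y be the union's share when the union proposes.
The union accepts iff offered ≥ 0.41·y, so x = 1000 − 0.41y. Symmetrically y = 1000 − 0.41x.
Substituting: x = 1000 − 0.41(1000 − 0.41x), giving x(1 − 0.41·0.41) = 1000(1 − 0.41).
So x = 1000 × 0.59 / 0.8319 ≈ 709.2199, and the union receives 1000 − x ≈ 290.7801.

290.78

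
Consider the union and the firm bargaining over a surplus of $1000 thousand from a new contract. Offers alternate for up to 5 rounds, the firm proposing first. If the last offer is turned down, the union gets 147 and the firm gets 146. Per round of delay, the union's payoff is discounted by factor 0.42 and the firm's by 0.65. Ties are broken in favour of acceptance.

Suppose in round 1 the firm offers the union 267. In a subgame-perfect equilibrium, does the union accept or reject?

Round 5 (the firm proposes): the union gets 147 if talks fail, so the firm offers 147 and keeps 853.
Round 4 (the union proposes): the firm can get 853 next round, worth 0.65 × 853 = 554.45 now. The union offers 554.45 and keeps 1000 − 554.45 = 445.55.
Round 3 (the firm proposes): the union can get 445.55 next round, worth 0.42 × 445.55 = 187.131 now; the firm offers that and keeps 812.869.
Round 2 (the union proposes): the firm can get 812.869 next round, worth 0.65 × 812.869 = 528.36485 now, so the union offers 528.36485, keeping 471.63515.
So by rejecting in round 1, the union gets 471.63515 next round, worth 0.42 × 471.63515 = 198.086763 now.
Offer 267 ≥ 198.086763, so the union accepts.

Accept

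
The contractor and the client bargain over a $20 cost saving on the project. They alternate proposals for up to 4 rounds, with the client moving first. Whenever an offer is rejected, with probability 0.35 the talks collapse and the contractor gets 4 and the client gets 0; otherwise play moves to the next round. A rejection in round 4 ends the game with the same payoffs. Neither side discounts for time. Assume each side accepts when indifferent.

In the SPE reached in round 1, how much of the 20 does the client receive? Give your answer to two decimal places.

7.97

By backward induction:
Round 4 (the contractor proposes): rejection yields 0 for the client; the contractor offers 0 and keeps 20.
Round 3 (the client proposes): rejecting gives the contractor an expected 0.65 × 20 + 0.35 × 4 = 14.4; the client offers that and keeps 5.6.
Round 2 (the contractor proposes): rejecting gives the client an expected 0.65 × 5.6 = 3.64, so the contractor offers 3.64, keeping 16.36.
Round 1 (the client proposes): rejecting gives the contractor an expected 0.65 × 16.36 + 0.35 × 4 = 12.034; the client offers that and keeps 7.966.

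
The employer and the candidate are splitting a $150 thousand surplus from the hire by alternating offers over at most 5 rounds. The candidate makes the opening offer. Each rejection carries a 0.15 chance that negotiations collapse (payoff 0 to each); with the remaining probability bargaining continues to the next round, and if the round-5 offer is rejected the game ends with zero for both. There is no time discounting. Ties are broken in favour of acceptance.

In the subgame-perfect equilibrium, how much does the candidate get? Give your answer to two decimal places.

Round 5 (the candidate proposes): the employer will accept anything ≥ 0, so the candidate offers 0 and keeps 150.
Round 4 (the employer proposes): rejecting gives the candidate an expected 0.85 × 150 = 127.5. The employer offers 127.5 and keeps 150 − 127.5 = 22.5.
Round 3 (the candidate proposes): rejecting gives the employer an expected 0.85 × 22.5 = 19.125; the candidate offers that and keeps 130.875.
Round 2 (the employer proposes): rejecting gives the candidate an expected 0.85 × 130.875 = 111.24375. The employer offers 111.24375 and keeps 150 − 111.24375 = 38.75625.
Round 1 (the candidate proposes): rejecting gives the employer an expected 0.85 × 38.75625 = 32.9428125. The candidate offers 32.9428125 and keeps 150 − 32.9428125 = 117.0571875.

117.06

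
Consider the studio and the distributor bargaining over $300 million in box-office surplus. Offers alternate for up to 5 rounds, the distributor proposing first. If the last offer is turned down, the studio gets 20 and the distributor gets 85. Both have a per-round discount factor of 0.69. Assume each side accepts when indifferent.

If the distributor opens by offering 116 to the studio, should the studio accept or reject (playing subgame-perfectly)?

Round 5 (the distributor proposes): the studio gets 20 if talks fail, so the distributor offers 20 and keeps 280.
Round 4 (the studio proposes): the distributor can get 280 next round, worth 0.69 × 280 = 193.2 now. The studio offers 193.2 and keeps 300 − 193.2 = 106.8.
Round 3 (the distributor proposes): the studio can get 106.8 next round, worth 0.69 × 106.8 = 73.692 now. The distributor offers 73.692 and keeps 300 − 73.692 = 226.308.
Round 2 (the studio proposes): the distributor can get 226.308 next round, worth 0.69 × 226.308 = 156.15252 now; the studio offers that and keeps 143.84748.
So by rejecting in round 1, the studio gets 143.84748 next round, worth 0.69 × 143.84748 = 99.2547612 now.
Offer 116 ≥ 99.2547612, so the studio accepts.

Accept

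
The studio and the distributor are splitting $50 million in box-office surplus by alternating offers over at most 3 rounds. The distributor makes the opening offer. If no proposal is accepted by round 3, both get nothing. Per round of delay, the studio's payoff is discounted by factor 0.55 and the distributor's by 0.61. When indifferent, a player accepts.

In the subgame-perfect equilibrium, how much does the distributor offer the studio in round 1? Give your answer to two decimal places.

10.73

Round 3 (the distributor proposes): the studio will accept anything ≥ 0, so the distributor offers 0 and keeps 50.
Round 2 (the studio proposes): the distributor can get 50 next round, worth 0.61 × 50 = 30.5 now, so the studio offers 30.5, keeping 19.5.
Round 1 (the distributor proposes): the studio can get 19.5 next round, worth 0.55 × 19.5 = 10.725 now, so the distributor offers 10.725, keeping 39.275.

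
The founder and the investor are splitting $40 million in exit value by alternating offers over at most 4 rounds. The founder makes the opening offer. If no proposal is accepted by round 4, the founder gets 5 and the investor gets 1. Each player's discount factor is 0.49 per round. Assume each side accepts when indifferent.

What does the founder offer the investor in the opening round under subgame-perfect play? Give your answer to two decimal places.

Round 4 (the investor proposes): the founder gets 5 if talks fail, so the investor offers 5 and keeps 35.
Round 3 (the founder proposes): the investor can get 35 next round, worth 0.49 × 35 = 17.15 now. The founder offers 17.15 and keeps 40 − 17.15 = 22.85.
Round 2 (the investor proposes): the founder can get 22.85 next round, worth 0.49 × 22.85 = 11.1965 now. The investor offers 11.1965 and keeps 40 − 11.1965 = 28.8035.
Round 1 (the founder proposes): the investor can get 28.8035 next round, worth 0.49 × 28.8035 = 14.113715 now, so the founder offers 14.113715, keeping 25.886285.

14.11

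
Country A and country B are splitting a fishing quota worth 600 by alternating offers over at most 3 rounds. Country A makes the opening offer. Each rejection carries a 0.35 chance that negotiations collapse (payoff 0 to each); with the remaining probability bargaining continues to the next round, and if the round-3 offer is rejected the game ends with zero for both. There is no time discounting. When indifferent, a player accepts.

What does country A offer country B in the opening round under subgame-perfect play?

136.5

By backward induction:
Round 3 (country A proposes): country B will accept anything ≥ 0, so country A offers 0 and keeps 600.
Round 2 (country B proposes): rejecting gives country A an expected 0.65 × 600 = 390. Country B offers 390 and keeps 600 − 390 = 210.
Round 1 (country A proposes): rejecting gives country B an expected 0.65 × 210 = 136.5; country A offers that and keeps 463.5.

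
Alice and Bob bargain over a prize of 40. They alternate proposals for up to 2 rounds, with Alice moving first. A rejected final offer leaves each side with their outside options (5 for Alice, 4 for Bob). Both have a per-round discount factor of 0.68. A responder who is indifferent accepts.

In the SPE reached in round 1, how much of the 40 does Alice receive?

Round 2 (Bob proposes): Alice gets 5 if talks fail, so Bob offers 5 and keeps 35.
Round 1 (Alice proposes): Bob can get 35 next round, worth 0.68 × 35 = 23.8 now; Alice offers that and keeps 16.2.

16.2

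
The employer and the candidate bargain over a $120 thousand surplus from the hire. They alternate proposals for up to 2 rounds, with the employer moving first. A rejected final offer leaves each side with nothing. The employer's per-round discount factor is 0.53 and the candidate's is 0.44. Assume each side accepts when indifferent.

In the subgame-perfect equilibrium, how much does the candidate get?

Solve by backward induction from round 2.
Round 2 (the candidate proposes): the employer will accept anything ≥ 0, so the candidate offers 0 and keeps 120.
Round 1 (the employer proposes): the candidate can get 120 next round, worth 0.44 × 120 = 52.8 now, so the employer offers 52.8, keeping 67.2.

52.8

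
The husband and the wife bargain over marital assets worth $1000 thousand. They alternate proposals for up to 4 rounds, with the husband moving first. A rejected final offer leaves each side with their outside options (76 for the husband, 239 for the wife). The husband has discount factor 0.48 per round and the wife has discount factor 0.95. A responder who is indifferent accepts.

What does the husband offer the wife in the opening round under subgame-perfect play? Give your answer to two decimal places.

Round 4 (the wife proposes): the husband gets 76 if talks fail, so the wife offers 76 and keeps 924.
Round 3 (the husband proposes): the wife can get 924 next round, worth 0.95 × 924 = 877.8 now; the husband offers that and keeps 122.2.
Round 2 (the wife proposes): the husband can get 122.2 next round, worth 0.48 × 122.2 = 58.656 now; the wife offers that and keeps 941.344.
Round 1 (the husband proposes): the wife can get 941.344 next round, worth 0.95 × 941.344 = 894.2768 now; the husband offers that and keeps 105.7232.

894.28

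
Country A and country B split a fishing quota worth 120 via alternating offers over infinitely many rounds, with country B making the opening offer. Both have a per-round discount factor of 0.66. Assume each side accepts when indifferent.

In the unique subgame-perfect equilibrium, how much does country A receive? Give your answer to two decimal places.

In a stationary SPE each proposer offers the other exactly their discounted continuation value.
If country B keeps x when proposing and country A keeps y when proposing, then x = 120 − 0.66y and y = 120 − 0.66x.
Solving: x = 120(1 − 0.66) / (1 − 0.66·0.66) = 40.8 / 0.5644 ≈ 72.2892.
Country A gets 120 − 72.2892 ≈ 47.7108.

47.71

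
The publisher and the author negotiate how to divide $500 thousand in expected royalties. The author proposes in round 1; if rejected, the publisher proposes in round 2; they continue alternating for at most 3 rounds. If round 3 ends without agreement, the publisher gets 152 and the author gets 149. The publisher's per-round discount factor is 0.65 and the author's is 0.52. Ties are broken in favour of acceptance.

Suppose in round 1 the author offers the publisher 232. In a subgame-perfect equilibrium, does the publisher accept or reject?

Accept

Work out the publisher's continuation value if the offer is rejected.
Round 3 (the author proposes): the publisher gets 152 if talks fail, so the author offers 152 and keeps 348.
Round 2 (the publisher proposes): the author can get 348 next round, worth 0.52 × 348 = 180.96 now, so the publisher offers 180.96, keeping 319.04.
So by rejecting in round 1, the publisher gets 319.04 next round, worth 0.65 × 319.04 = 207.376 now.
Offer 232 ≥ 207.376, so the publisher accepts.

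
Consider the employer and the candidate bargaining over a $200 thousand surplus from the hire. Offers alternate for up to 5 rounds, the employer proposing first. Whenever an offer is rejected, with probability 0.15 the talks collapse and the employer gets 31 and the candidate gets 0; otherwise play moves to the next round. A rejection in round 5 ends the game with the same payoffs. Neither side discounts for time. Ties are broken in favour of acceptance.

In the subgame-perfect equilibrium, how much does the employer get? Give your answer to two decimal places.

Round 5 (the employer proposes): the candidate will accept anything ≥ 0, so the employer offers 0 and keeps 200.
Round 4 (the candidate proposes): rejecting gives the employer an expected 0.85 × 200 + 0.15 × 31 = 174.65; the candidate offers that and keeps 25.35.
Round 3 (the employer proposes): rejecting gives the candidate an expected 0.85 × 25.35 = 21.5475; the employer offers that and keeps 178.4525.
Round 2 (the candidate proposes): rejecting gives the employer an expected 0.85 × 178.4525 + 0.15 × 31 = 156.334625. The candidate offers 156.334625 and keeps 200 − 156.334625 = 43.665375.
Round 1 (the employer proposes): rejecting gives the candidate an expected 0.85 × 43.665375 = 37.11556875; the employer offers that and keeps 162.88443125.

162.88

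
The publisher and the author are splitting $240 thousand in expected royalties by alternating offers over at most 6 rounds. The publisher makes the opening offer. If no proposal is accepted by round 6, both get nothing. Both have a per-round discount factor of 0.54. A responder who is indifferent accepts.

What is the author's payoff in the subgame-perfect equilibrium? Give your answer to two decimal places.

Work backward from the last round.
Round 6 (the author proposes): rejection yields 0 for the publisher; the author offers 0 and keeps 240.
Round 5 (the publisher proposes): the author can get 240 next round, worth 0.54 × 240 = 129.6 now; the publisher offers that and keeps 110.4.
Round 4 (the author proposes): the publisher can get 110.4 next round, worth 0.54 × 110.4 = 59.616 now. The author offers 59.616 and keeps 240 − 59.616 = 180.384.
Round 3 (the publisher proposes): the author can get 180.384 next round, worth 0.54 × 180.384 = 97.40736 now; the publisher offers that and keeps 142.59264.
Round 2 (the author proposes): the publisher can get 142.59264 next round, worth 0.54 × 142.59264 = 77.0000256 now. The author offers 77.0000256 and keeps 240 − 77.0000256 = 162.9999744.
Round 1 (the publisher proposes): the author can get 162.9999744 next round, worth 0.54 × 162.9999744 = 88.019986176 now. The publisher offers 88.019986176 and keeps 240 − 88.019986176 = 151.980013824.

88.02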